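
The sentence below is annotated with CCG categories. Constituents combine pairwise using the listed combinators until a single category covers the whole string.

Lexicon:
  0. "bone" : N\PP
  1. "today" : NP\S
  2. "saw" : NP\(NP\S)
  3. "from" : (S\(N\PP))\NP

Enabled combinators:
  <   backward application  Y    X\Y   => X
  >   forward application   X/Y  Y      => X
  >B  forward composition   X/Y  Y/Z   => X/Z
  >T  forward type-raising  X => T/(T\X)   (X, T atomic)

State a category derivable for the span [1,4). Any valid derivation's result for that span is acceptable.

[0,4] S   <
  [0,1] "bone" : N\PP
  [1,4] S\(N\PP)   <
    [1,3] NP   <
      [1,2] "today" : NP\S
      [2,3] "saw" : NP\(NP\S)
    [3,4] "from" : (S\(N\PP))\NP

S\(N\PP)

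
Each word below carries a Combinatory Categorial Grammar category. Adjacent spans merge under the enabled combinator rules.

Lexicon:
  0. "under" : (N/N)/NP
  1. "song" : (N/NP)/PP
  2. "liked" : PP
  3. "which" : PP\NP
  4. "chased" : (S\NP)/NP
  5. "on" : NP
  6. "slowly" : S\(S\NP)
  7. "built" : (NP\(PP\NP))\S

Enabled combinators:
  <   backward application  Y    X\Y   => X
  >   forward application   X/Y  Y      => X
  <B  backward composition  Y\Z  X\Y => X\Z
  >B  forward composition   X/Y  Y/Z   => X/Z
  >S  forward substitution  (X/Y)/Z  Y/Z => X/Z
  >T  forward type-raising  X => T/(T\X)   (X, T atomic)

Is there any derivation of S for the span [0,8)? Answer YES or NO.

(N/N)/NP (N/NP)/PP PP PP\NP (S\NP)/NP NP S\(S\NP) (NP\(PP\NP))\S
CKY chart[0,8] = {(N/N)/(NP\N), N, N/(NP\NP), N/(N\N), NP/(NP\N), PP/(PP\N), S/(S\N)}; S ∉ chart

NO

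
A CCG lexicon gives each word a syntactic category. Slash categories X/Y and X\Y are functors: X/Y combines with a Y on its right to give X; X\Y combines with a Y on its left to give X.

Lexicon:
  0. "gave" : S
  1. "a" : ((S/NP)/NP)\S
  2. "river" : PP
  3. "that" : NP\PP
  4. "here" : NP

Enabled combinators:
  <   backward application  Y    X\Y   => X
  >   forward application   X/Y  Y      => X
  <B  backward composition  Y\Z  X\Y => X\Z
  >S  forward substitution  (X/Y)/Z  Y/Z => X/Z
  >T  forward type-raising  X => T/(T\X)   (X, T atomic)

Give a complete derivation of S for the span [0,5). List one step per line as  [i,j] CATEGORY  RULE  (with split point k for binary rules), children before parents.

[0,1] S  lex  "gave"
[1,2] ((S/NP)/NP)\S  lex  "a"
[0,2] (S/NP)/NP  <  k=1
[2,3] PP  lex  "river"
[3,4] NP\PP  lex  "that"
[2,4] NP  <  k=3
[0,4] S/NP  >  k=2
[4,5] NP  lex  "here"
[0,5] S  >  k=4

[0,5] S   >
  [0,4] S/NP   >
    [0,2] (S/NP)/NP   <
      [0,1] "gave" : S
      [1,2] "a" : ((S/NP)/NP)\S
    [2,4] NP   <
      [2,3] "river" : PP
      [3,4] "that" : NP\PP
  [4,5] "here" : NP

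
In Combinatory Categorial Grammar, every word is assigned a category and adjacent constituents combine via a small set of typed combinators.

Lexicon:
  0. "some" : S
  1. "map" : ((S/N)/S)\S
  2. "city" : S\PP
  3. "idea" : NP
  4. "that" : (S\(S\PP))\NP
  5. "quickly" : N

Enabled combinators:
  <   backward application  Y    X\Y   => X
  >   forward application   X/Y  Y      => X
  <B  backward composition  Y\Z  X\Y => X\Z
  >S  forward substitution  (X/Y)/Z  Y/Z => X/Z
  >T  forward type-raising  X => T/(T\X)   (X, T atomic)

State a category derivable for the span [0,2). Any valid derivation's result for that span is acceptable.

(S/N)/S

[0,6] S   >
  [0,5] S/N   >
    [0,2] (S/N)/S   <
      [0,1] "some" : S
      [1,2] "map" : ((S/N)/S)\S
    [2,5] S   <
      [2,3] "city" : S\PP
      [3,5] S\(S\PP)   <
        [3,4] "idea" : NP
        [4,5] "that" : (S\(S\PP))\NP
  [5,6] "quickly" : N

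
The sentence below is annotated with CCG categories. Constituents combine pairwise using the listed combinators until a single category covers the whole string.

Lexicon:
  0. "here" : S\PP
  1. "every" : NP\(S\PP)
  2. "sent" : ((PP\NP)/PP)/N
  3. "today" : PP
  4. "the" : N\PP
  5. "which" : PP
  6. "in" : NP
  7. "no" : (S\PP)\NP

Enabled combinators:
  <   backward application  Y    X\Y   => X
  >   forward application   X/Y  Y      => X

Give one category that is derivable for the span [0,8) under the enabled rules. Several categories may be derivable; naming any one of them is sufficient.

S

[0,8] S   <
  [0,6] PP   <
    [0,2] NP   <
      [0,1] "here" : S\PP
      [1,2] "every" : NP\(S\PP)
    [2,6] PP\NP   >
      [2,5] (PP\NP)/PP   >
        [2,3] "sent" : ((PP\NP)/PP)/N
        [3,5] N   <
          [3,4] "today" : PP
          [4,5] "the" : N\PP
      [5,6] "which" : PP
  [6,8] S\PP   <
    [6,7] "in" : NP
    [7,8] "no" : (S\PP)\NP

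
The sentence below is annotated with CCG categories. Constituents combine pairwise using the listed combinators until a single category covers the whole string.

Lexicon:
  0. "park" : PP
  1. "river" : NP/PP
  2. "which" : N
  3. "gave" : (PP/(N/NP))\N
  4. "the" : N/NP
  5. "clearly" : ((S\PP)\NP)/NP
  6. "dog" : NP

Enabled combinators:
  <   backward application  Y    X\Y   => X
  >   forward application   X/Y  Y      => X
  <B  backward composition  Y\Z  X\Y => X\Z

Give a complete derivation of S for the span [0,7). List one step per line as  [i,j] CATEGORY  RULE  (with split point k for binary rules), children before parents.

[0,7] S   <
  [0,1] "park" : PP
  [1,7] S\PP   <
    [1,5] NP   >
      [1,2] "river" : NP/PP
      [2,5] PP   >
        [2,4] PP/(N/NP)   <
          [2,3] "which" : N
          [3,4] "gave" : (PP/(N/NP))\N
        [4,5] "the" : N/NP
    [5,7] (S\PP)\NP   >
      [5,6] "clearly" : ((S\PP)\NP)/NP
      [6,7] "dog" : NP

[0,1] PP  lex  "park"
[1,2] NP/PP  lex  "river"
[2,3] N  lex  "which"
[3,4] (PP/(N/NP))\N  lex  "gave"
[2,4] PP/(N/NP)  <  k=3
[4,5] N/NP  lex  "the"
[2,5] PP  >  k=4
[1,5] NP  >  k=2
[5,6] ((S\PP)\NP)/NP  lex  "clearly"
[6,7] NP  lex  "dog"
[5,7] (S\PP)\NP  >  k=6
[1,7] S\PP  <  k=5
[0,7] S  <  k=1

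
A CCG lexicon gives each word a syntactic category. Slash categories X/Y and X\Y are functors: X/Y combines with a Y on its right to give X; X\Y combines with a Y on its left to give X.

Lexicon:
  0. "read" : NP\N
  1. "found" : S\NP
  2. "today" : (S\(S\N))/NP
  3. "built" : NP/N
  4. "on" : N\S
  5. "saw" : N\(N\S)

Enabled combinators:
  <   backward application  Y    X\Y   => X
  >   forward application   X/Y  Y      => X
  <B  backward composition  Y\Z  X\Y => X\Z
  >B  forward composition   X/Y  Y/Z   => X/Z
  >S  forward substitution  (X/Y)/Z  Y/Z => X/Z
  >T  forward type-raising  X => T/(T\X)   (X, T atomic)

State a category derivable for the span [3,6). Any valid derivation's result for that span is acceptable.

[0,6] S   <
  [0,2] S\N   <B
    [0,1] "read" : NP\N
    [1,2] "found" : S\NP
  [2,6] S\(S\N)   >
    [2,3] "today" : (S\(S\N))/NP
    [3,6] NP   >
      [3,4] "built" : NP/N
      [4,6] N   <
        [4,5] "on" : N\S
        [5,6] "saw" : N\(N\S)

NP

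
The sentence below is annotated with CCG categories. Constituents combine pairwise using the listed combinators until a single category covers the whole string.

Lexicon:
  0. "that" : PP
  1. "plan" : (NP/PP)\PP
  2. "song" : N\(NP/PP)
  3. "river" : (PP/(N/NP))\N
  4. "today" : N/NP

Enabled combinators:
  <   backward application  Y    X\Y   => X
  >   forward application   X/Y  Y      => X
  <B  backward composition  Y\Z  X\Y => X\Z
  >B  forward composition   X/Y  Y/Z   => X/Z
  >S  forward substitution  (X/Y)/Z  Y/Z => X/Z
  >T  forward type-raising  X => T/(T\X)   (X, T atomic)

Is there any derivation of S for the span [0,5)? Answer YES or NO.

PP (NP/PP)\PP N\(NP/PP) (PP/(N/NP))\N N/NP
CKY chart[0,5] = {N/(N\PP), NP/(NP\PP), PP, PP/(PP\PP), S/(S\PP)}; S ∉ chart

NO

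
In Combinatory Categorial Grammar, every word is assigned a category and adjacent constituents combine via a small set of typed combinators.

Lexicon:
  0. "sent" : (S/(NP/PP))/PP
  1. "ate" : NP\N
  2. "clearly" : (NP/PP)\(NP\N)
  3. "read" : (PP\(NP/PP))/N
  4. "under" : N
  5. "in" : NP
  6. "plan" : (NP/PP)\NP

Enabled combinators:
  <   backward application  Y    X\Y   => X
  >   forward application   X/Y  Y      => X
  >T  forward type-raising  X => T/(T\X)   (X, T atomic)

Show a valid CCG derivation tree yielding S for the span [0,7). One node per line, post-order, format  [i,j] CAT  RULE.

[0,7] S   >
  [0,5] S/(NP/PP)   >
    [0,1] "sent" : (S/(NP/PP))/PP
    [1,5] PP   <
      [1,3] NP/PP   <
        [1,2] "ate" : NP\N
        [2,3] "clearly" : (NP/PP)\(NP\N)
      [3,5] PP\(NP/PP)   >
        [3,4] "read" : (PP\(NP/PP))/N
        [4,5] "under" : N
  [5,7] NP/PP   <
    [5,6] "in" : NP
    [6,7] "plan" : (NP/PP)\NP

[0,1] (S/(NP/PP))/PP  lex  "sent"
[1,2] NP\N  lex  "ate"
[2,3] (NP/PP)\(NP\N)  lex  "clearly"
[1,3] NP/PP  <  k=2
[3,4] (PP\(NP/PP))/N  lex  "read"
[4,5] N  lex  "under"
[3,5] PP\(NP/PP)  >  k=4
[1,5] PP  <  k=3
[0,5] S/(NP/PP)  >  k=1
[5,6] NP  lex  "in"
[6,7] (NP/PP)\NP  lex  "plan"
[5,7] NP/PP  <  k=6
[0,7] S  >  k=5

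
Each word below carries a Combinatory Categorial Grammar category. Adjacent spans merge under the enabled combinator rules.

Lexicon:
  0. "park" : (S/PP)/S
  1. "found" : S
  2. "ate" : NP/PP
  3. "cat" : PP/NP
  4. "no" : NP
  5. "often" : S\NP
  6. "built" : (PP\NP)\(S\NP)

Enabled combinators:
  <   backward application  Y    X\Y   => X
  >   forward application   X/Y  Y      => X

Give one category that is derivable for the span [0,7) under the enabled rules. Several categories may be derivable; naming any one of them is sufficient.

[0,7] S   >
  [0,2] S/PP   >
    [0,1] "park" : (S/PP)/S
    [1,2] "found" : S
  [2,7] PP   <
    [2,5] NP   >
      [2,3] "ate" : NP/PP
      [3,5] PP   >
        [3,4] "cat" : PP/NP
        [4,5] "no" : NP
    [5,7] PP\NP   <
      [5,6] "often" : S\NP
      [6,7] "built" : (PP\NP)\(S\NP)

S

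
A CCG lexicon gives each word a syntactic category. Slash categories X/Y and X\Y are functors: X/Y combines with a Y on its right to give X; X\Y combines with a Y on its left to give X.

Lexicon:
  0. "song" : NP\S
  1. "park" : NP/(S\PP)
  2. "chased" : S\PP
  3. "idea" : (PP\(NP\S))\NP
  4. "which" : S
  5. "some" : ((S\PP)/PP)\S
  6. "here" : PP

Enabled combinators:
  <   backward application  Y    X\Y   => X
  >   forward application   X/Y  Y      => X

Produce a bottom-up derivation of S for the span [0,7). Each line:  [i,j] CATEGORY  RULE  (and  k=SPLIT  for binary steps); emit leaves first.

[0,7] S   <
  [0,4] PP   <
    [0,1] "song" : NP\S
    [1,4] PP\(NP\S)   <
      [1,3] NP   >
        [1,2] "park" : NP/(S\PP)
        [2,3] "chased" : S\PP
      [3,4] "idea" : (PP\(NP\S))\NP
  [4,7] S\PP   >
    [4,6] (S\PP)/PP   <
      [4,5] "which" : S
      [5,6] "some" : ((S\PP)/PP)\S
    [6,7] "here" : PP

[0,1] NP\S  lex  "song"
[1,2] NP/(S\PP)  lex  "park"
[2,3] S\PP  lex  "chased"
[1,3] NP  >  k=2
[3,4] (PP\(NP\S))\NP  lex  "idea"
[1,4] PP\(NP\S)  <  k=3
[0,4] PP  <  k=1
[4,5] S  lex  "which"
[5,6] ((S\PP)/PP)\S  lex  "some"
[4,6] (S\PP)/PP  <  k=5
[6,7] PP  lex  "here"
[4,7] S\PP  >  k=6
[0,7] S  <  k=4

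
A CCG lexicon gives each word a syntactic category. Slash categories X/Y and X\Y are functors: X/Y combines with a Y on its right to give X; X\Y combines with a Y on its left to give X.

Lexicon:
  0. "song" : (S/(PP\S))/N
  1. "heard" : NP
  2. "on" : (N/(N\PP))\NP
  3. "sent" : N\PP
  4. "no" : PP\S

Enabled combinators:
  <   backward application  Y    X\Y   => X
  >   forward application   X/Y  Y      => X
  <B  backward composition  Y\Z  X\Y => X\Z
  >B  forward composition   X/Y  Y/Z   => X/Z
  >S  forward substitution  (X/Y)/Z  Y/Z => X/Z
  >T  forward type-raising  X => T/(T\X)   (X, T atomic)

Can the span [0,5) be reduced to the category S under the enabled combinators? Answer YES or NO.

[0,5] S   >
  [0,4] S/(PP\S)   >
    [0,1] "song" : (S/(PP\S))/N
    [1,4] N   >
      [1,3] N/(N\PP)   <
        [1,2] "heard" : NP
        [2,3] "on" : (N/(N\PP))\NP
      [3,4] "sent" : N\PP
  [4,5] "no" : PP\S

YES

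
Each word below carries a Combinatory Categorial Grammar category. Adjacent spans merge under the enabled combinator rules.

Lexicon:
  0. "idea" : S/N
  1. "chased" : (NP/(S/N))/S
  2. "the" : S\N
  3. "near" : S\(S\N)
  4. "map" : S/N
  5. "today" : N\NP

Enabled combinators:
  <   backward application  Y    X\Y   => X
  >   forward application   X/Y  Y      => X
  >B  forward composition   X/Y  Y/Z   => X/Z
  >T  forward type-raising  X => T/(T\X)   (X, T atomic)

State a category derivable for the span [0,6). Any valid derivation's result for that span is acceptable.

[0,6] S   >
  [0,1] "idea" : S/N
  [1,6] N   <
    [1,5] NP   >
      [1,4] NP/(S/N)   >
        [1,2] "chased" : (NP/(S/N))/S
        [2,4] S   <
          [2,3] "the" : S\N
          [3,4] "near" : S\(S\N)
      [4,5] "map" : S/N
    [5,6] "today" : N\NP

S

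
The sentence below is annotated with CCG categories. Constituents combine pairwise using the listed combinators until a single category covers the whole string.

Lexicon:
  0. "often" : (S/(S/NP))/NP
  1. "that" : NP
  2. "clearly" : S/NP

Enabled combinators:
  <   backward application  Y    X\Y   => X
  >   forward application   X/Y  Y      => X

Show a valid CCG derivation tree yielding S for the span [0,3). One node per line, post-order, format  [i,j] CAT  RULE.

[0,3] S   >
  [0,2] S/(S/NP)   >
    [0,1] "often" : (S/(S/NP))/NP
    [1,2] "that" : NP
  [2,3] "clearly" : S/NP

[0,1] (S/(S/NP))/NP  lex  "often"
[1,2] NP  lex  "that"
[0,2] S/(S/NP)  >  k=1
[2,3] S/NP  lex  "clearly"
[0,3] S  >  k=2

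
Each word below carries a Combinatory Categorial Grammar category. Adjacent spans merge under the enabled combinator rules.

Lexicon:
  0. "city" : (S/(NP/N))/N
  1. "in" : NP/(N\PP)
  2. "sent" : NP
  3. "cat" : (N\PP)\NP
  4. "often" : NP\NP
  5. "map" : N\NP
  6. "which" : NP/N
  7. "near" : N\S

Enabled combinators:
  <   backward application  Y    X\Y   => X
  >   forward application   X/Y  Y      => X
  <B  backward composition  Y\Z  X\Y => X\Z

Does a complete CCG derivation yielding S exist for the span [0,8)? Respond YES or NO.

(S/(NP/N))/N NP/(N\PP) NP (N\PP)\NP NP\NP N\NP NP/N N\S
CKY chart[0,8] = {N}; S ∉ chart

NO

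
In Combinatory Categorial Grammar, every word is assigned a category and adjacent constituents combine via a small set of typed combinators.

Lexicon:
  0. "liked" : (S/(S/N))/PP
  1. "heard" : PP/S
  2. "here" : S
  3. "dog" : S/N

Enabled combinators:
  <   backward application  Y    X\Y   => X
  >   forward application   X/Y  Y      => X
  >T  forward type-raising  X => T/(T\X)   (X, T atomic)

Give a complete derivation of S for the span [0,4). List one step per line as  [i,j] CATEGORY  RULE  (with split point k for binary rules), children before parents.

[0,1] (S/(S/N))/PP  lex  "liked"
[1,2] PP/S  lex  "heard"
[2,3] S  lex  "here"
[1,3] PP  >  k=2
[0,3] S/(S/N)  >  k=1
[3,4] S/N  lex  "dog"
[0,4] S  >  k=3

[0,4] S   >
  [0,3] S/(S/N)   >
    [0,1] "liked" : (S/(S/N))/PP
    [1,3] PP   >
      [1,2] "heard" : PP/S
      [2,3] "here" : S
  [3,4] "dog" : S/N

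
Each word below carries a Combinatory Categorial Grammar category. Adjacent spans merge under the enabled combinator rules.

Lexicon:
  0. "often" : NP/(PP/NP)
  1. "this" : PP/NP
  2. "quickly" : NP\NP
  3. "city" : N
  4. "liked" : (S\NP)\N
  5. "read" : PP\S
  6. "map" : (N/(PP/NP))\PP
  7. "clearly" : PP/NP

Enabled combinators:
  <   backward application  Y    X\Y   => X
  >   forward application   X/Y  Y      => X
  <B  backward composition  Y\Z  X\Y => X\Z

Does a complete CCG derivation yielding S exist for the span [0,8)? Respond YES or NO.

NO

NP/(PP/NP) PP/NP NP\NP N (S\NP)\N PP\S (N/(PP/NP))\PP PP/NP
CKY chart[0,8] = {N}; S ∉ chart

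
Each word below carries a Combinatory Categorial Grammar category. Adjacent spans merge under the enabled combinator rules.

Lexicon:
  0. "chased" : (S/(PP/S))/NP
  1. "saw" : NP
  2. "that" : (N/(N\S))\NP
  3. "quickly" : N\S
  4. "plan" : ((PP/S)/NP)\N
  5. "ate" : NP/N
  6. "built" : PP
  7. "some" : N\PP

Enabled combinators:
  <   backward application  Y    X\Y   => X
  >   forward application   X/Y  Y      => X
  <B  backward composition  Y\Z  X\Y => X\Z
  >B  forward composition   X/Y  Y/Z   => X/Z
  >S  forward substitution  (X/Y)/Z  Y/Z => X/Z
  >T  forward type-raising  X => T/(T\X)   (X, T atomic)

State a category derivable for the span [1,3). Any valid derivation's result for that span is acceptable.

N/(N\S)

[0,8] S   >
  [0,5] S/NP   >S
    [0,1] "chased" : (S/(PP/S))/NP
    [1,5] (PP/S)/NP   <
      [1,4] N   >
        [1,3] N/(N\S)   <
          [1,2] "saw" : NP
          [2,3] "that" : (N/(N\S))\NP
        [3,4] "quickly" : N\S
      [4,5] "plan" : ((PP/S)/NP)\N
  [5,8] NP   >
    [5,6] "ate" : NP/N
    [6,8] N   <
      [6,7] "built" : PP
      [7,8] "some" : N\PP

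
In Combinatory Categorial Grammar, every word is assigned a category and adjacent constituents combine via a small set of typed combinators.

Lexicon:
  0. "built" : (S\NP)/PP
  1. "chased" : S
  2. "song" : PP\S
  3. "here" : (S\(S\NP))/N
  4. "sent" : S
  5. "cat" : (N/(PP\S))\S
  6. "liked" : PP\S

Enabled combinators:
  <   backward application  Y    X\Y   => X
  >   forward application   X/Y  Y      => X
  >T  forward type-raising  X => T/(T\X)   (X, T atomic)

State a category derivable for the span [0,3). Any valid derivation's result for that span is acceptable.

[0,7] S   <
  [0,3] S\NP   >
    [0,1] "built" : (S\NP)/PP
    [1,3] PP   <
      [1,2] "chased" : S
      [2,3] "song" : PP\S
  [3,7] S\(S\NP)   >
    [3,4] "here" : (S\(S\NP))/N
    [4,7] N   >
      [4,6] N/(PP\S)   <
        [4,5] "sent" : S
        [5,6] "cat" : (N/(PP\S))\S
      [6,7] "liked" : PP\S

S\NP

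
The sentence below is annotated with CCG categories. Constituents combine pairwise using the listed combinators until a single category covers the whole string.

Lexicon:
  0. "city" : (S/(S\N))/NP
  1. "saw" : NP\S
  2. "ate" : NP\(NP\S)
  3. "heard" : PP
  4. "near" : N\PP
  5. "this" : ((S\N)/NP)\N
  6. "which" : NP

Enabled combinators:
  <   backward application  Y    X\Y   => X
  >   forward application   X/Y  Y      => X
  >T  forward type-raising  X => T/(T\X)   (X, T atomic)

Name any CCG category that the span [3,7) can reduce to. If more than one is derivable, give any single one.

S\N

[0,7] S   >
  [0,3] S/(S\N)   >
    [0,1] "city" : (S/(S\N))/NP
    [1,3] NP   <
      [1,2] "saw" : NP\S
      [2,3] "ate" : NP\(NP\S)
  [3,7] S\N   >
    [3,6] (S\N)/NP   <
      [3,5] N   <
        [3,4] "heard" : PP
        [4,5] "near" : N\PP
      [5,6] "this" : ((S\N)/NP)\N
    [6,7] "which" : NP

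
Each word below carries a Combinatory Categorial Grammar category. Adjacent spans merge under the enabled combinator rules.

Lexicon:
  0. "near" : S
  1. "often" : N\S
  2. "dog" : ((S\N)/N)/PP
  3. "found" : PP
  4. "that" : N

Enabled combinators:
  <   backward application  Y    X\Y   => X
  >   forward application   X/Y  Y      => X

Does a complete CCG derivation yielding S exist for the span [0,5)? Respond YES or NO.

[0,5] S   <
  [0,2] N   <
    [0,1] "near" : S
    [1,2] "often" : N\S
  [2,5] S\N   >
    [2,4] (S\N)/N   >
      [2,3] "dog" : ((S\N)/N)/PP
      [3,4] "found" : PP
    [4,5] "that" : N

YES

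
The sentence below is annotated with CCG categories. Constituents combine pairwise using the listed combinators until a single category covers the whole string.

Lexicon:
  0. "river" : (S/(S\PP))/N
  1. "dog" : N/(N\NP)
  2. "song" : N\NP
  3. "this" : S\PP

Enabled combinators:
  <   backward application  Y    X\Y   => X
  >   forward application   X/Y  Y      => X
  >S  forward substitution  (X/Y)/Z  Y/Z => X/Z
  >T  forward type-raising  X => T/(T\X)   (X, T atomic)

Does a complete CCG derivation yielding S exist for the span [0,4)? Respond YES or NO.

[0,4] S   >
  [0,3] S/(S\PP)   >
    [0,1] "river" : (S/(S\PP))/N
    [1,3] N   >
      [1,2] "dog" : N/(N\NP)
      [2,3] "song" : N\NP
  [3,4] "this" : S\PP

YES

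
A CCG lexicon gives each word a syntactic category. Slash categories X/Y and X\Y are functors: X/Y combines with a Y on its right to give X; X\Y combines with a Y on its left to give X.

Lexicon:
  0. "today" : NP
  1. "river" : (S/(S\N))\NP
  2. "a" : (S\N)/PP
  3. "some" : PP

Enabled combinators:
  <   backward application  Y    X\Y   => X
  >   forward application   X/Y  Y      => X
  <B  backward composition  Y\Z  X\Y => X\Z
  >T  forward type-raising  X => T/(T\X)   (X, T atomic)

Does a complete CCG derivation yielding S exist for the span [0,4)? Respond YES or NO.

[0,4] S   >
  [0,2] S/(S\N)   <
    [0,1] "today" : NP
    [1,2] "river" : (S/(S\N))\NP
  [2,4] S\N   >
    [2,3] "a" : (S\N)/PP
    [3,4] "some" : PP

YES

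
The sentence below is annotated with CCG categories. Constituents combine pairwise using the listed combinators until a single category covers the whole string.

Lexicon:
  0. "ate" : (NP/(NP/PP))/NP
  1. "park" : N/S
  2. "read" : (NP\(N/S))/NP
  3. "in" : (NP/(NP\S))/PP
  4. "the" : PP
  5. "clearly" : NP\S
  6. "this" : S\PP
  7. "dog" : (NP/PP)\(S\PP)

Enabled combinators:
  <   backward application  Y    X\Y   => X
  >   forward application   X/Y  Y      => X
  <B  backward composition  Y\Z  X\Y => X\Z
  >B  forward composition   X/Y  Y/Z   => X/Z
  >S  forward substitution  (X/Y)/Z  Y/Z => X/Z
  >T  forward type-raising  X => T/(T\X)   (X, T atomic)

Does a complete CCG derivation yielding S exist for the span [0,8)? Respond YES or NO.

NO

(NP/(NP/PP))/NP N/S (NP\(N/S))/NP (NP/(NP\S))/PP PP NP\S S\PP (NP/PP)\(S\PP)
CKY chart[0,8] = {N/(N\NP), NP, NP/(NP\NP), PP/(PP\NP), S/(S\NP)}; S ∉ chart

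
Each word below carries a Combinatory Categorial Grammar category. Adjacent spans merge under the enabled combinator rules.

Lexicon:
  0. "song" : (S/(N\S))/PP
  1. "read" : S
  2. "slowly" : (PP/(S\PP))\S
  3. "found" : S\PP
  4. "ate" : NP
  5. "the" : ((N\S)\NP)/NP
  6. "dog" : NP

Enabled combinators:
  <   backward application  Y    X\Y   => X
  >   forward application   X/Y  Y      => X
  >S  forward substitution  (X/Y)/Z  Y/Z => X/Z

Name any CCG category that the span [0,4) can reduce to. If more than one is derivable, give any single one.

[0,7] S   >
  [0,4] S/(N\S)   >
    [0,1] "song" : (S/(N\S))/PP
    [1,4] PP   >
      [1,3] PP/(S\PP)   <
        [1,2] "read" : S
        [2,3] "slowly" : (PP/(S\PP))\S
      [3,4] "found" : S\PP
  [4,7] N\S   <
    [4,5] "ate" : NP
    [5,7] (N\S)\NP   >
      [5,6] "the" : ((N\S)\NP)/NP
      [6,7] "dog" : NP

S/(N\S)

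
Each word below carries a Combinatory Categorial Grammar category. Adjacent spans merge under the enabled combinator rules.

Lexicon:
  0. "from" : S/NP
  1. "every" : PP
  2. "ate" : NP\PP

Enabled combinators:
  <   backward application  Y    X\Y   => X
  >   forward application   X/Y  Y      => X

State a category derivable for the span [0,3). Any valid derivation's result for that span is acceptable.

S

[0,3] S   >
  [0,1] "from" : S/NP
  [1,3] NP   <
    [1,2] "every" : PP
    [2,3] "ate" : NP\PP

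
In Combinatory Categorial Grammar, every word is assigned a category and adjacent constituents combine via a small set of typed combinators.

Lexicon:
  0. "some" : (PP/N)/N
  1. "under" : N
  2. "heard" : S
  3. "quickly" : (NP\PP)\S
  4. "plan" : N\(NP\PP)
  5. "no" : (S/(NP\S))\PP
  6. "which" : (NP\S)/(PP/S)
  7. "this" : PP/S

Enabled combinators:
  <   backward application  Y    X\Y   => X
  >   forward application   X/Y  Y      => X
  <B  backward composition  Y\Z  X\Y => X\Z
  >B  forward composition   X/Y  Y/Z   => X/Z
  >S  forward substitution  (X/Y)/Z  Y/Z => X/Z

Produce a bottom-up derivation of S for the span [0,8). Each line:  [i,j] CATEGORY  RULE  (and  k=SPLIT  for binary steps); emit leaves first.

[0,1] (PP/N)/N  lex  "some"
[1,2] N  lex  "under"
[0,2] PP/N  >  k=1
[2,3] S  lex  "heard"
[3,4] (NP\PP)\S  lex  "quickly"
[4,5] N\(NP\PP)  lex  "plan"
[3,5] N\S  <B  k=4
[2,5] N  <  k=3
[0,5] PP  >  k=2
[5,6] (S/(NP\S))\PP  lex  "no"
[0,6] S/(NP\S)  <  k=5
[6,7] (NP\S)/(PP/S)  lex  "which"
[7,8] PP/S  lex  "this"
[6,8] NP\S  >  k=7
[0,8] S  >  k=6

[0,8] S   >
  [0,6] S/(NP\S)   <
    [0,5] PP   >
      [0,2] PP/N   >
        [0,1] "some" : (PP/N)/N
        [1,2] "under" : N
      [2,5] N   <
        [2,3] "heard" : S
        [3,5] N\S   <B
          [3,4] "quickly" : (NP\PP)\S
          [4,5] "plan" : N\(NP\PP)
    [5,6] "no" : (S/(NP\S))\PP
  [6,8] NP\S   >
    [6,7] "which" : (NP\S)/(PP/S)
    [7,8] "this" : PP/S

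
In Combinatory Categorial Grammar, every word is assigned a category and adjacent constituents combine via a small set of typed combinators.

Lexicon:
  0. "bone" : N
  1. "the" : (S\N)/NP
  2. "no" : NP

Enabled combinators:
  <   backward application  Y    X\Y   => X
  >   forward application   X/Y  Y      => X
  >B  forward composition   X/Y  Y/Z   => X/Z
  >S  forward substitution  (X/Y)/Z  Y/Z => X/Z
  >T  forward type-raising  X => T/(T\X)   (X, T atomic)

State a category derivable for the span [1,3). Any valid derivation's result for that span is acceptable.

S\N

[0,3] S   >
  [0,1] S/(S\N)   >T
    [0,1] "bone" : N
  [1,3] S\N   >
    [1,2] "the" : (S\N)/NP
    [2,3] "no" : NP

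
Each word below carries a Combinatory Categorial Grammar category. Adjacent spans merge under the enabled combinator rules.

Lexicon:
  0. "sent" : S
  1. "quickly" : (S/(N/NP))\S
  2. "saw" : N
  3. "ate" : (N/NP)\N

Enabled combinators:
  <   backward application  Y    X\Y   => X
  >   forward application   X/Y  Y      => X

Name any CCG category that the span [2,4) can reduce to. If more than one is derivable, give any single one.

N/NP

[0,4] S   >
  [0,2] S/(N/NP)   <
    [0,1] "sent" : S
    [1,2] "quickly" : (S/(N/NP))\S
  [2,4] N/NP   <
    [2,3] "saw" : N
    [3,4] "ate" : (N/NP)\N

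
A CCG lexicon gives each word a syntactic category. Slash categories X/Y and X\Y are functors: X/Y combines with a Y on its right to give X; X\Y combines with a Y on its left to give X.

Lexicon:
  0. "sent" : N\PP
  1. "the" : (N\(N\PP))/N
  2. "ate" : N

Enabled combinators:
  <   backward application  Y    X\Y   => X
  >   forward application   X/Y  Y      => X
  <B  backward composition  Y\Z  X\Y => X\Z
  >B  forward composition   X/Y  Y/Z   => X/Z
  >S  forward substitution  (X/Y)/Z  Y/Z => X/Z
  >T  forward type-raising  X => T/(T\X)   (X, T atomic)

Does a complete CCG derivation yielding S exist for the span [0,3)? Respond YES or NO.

N\PP (N\(N\PP))/N N
CKY chart[0,3] = {N, N/(N\N), NP/(NP\N), PP/(PP\N), S/(S\N)}; S ∉ chart

NO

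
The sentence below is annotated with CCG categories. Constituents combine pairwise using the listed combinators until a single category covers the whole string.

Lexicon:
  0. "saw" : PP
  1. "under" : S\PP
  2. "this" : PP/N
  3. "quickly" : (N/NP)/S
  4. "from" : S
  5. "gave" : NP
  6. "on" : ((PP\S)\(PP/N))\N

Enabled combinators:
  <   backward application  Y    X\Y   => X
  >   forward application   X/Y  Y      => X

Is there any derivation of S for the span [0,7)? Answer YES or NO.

PP S\PP PP/N (N/NP)/S S NP ((PP\S)\(PP/N))\N
CKY chart[0,7] = {PP}; S ∉ chart

NO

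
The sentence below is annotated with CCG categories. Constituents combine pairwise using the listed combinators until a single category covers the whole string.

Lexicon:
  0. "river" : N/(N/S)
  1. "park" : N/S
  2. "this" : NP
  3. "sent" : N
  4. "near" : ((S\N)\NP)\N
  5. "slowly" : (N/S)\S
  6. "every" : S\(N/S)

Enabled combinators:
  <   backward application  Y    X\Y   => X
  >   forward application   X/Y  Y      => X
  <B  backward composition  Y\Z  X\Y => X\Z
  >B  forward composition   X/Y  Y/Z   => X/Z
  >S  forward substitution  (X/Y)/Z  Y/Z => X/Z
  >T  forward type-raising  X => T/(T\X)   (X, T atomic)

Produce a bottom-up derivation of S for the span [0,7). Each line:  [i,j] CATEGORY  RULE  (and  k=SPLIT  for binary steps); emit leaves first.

[0,1] N/(N/S)  lex  "river"
[1,2] N/S  lex  "park"
[0,2] N  >  k=1
[2,3] NP  lex  "this"
[3,4] N  lex  "sent"
[4,5] ((S\N)\NP)\N  lex  "near"
[3,5] (S\N)\NP  <  k=4
[2,5] S\N  <  k=3
[5,6] (N/S)\S  lex  "slowly"
[6,7] S\(N/S)  lex  "every"
[5,7] S\S  <B  k=6
[2,7] S\N  <B  k=5
[0,7] S  <  k=2

[0,7] S   <
  [0,2] N   >
    [0,1] "river" : N/(N/S)
    [1,2] "park" : N/S
  [2,7] S\N   <B
    [2,5] S\N   <
      [2,3] "this" : NP
      [3,5] (S\N)\NP   <
        [3,4] "sent" : N
        [4,5] "near" : ((S\N)\NP)\N
    [5,7] S\S   <B
      [5,6] "slowly" : (N/S)\S
      [6,7] "every" : S\(N/S)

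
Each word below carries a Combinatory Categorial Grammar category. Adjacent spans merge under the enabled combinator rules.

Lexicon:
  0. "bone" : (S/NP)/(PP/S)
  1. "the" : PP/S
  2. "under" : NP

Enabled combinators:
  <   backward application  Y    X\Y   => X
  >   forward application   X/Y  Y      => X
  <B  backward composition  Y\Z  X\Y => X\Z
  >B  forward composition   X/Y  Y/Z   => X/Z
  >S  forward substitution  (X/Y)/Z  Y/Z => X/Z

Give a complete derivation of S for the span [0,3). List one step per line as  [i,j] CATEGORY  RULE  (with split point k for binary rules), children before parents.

[0,1] (S/NP)/(PP/S)  lex  "bone"
[1,2] PP/S  lex  "the"
[0,2] S/NP  >  k=1
[2,3] NP  lex  "under"
[0,3] S  >  k=2

[0,3] S   >
  [0,2] S/NP   >
    [0,1] "bone" : (S/NP)/(PP/S)
    [1,2] "the" : PP/S
  [2,3] "under" : NP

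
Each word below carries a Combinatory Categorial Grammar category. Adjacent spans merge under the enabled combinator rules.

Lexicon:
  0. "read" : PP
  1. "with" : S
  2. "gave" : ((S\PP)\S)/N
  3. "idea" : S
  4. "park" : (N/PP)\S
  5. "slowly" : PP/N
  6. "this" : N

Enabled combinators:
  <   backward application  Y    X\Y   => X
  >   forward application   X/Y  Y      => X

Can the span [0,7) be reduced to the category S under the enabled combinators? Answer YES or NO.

YES

[0,7] S   <
  [0,1] "read" : PP
  [1,7] S\PP   <
    [1,2] "with" : S
    [2,7] (S\PP)\S   >
      [2,3] "gave" : ((S\PP)\S)/N
      [3,7] N   >
        [3,5] N/PP   <
          [3,4] "idea" : S
          [4,5] "park" : (N/PP)\S
        [5,7] PP   >
          [5,6] "slowly" : PP/N
          [6,7] "this" : N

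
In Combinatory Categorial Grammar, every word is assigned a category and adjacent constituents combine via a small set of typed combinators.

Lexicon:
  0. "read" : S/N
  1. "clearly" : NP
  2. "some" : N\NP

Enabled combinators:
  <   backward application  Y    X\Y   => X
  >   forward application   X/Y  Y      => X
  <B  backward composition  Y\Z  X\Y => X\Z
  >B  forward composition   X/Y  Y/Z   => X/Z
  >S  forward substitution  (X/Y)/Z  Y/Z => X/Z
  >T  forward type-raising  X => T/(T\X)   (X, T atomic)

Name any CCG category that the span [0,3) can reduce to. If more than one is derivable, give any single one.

[0,3] S   >
  [0,1] "read" : S/N
  [1,3] N   >
    [1,2] N/(N\NP)   >T
      [1,2] "clearly" : NP
    [2,3] "some" : N\NP

S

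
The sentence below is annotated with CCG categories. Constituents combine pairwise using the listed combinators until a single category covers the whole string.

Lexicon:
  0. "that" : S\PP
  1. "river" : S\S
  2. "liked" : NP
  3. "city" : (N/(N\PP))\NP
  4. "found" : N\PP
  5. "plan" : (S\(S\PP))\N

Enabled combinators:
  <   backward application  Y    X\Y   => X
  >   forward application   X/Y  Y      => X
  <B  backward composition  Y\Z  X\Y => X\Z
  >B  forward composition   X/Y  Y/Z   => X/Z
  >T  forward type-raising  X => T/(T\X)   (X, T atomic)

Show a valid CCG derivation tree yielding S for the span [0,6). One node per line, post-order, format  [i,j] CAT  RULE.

[0,6] S   <
  [0,2] S\PP   <B
    [0,1] "that" : S\PP
    [1,2] "river" : S\S
  [2,6] S\(S\PP)   <
    [2,5] N   >
      [2,4] N/(N\PP)   <
        [2,3] "liked" : NP
        [3,4] "city" : (N/(N\PP))\NP
      [4,5] "found" : N\PP
    [5,6] "plan" : (S\(S\PP))\N

[0,1] S\PP  lex  "that"
[1,2] S\S  lex  "river"
[0,2] S\PP  <B  k=1
[2,3] NP  lex  "liked"
[3,4] (N/(N\PP))\NP  lex  "city"
[2,4] N/(N\PP)  <  k=3
[4,5] N\PP  lex  "found"
[2,5] N  >  k=4
[5,6] (S\(S\PP))\N  lex  "plan"
[2,6] S\(S\PP)  <  k=5
[0,6] S  <  k=2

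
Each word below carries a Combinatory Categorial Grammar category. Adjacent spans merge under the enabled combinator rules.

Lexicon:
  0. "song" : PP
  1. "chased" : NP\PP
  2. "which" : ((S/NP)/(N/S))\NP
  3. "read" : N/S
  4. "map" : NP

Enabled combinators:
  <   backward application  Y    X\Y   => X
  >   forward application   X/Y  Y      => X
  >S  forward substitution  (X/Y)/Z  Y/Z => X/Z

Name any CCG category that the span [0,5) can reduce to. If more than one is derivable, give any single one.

[0,5] S   >
  [0,4] S/NP   >
    [0,3] (S/NP)/(N/S)   <
      [0,2] NP   <
        [0,1] "song" : PP
        [1,2] "chased" : NP\PP
      [2,3] "which" : ((S/NP)/(N/S))\NP
    [3,4] "read" : N/S
  [4,5] "map" : NP

S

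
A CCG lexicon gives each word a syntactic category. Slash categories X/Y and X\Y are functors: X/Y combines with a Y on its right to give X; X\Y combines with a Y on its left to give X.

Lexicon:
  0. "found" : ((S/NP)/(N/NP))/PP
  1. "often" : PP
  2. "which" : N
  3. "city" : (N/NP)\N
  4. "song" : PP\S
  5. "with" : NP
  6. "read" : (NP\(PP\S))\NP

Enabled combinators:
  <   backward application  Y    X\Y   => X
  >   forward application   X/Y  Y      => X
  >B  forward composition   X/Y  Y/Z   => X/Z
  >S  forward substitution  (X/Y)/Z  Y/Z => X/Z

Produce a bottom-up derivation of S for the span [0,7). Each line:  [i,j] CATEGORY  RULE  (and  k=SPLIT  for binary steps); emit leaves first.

[0,7] S   >
  [0,4] S/NP   >
    [0,2] (S/NP)/(N/NP)   >
      [0,1] "found" : ((S/NP)/(N/NP))/PP
      [1,2] "often" : PP
    [2,4] N/NP   <
      [2,3] "which" : N
      [3,4] "city" : (N/NP)\N
  [4,7] NP   <
    [4,5] "song" : PP\S
    [5,7] NP\(PP\S)   <
      [5,6] "with" : NP
      [6,7] "read" : (NP\(PP\S))\NP

[0,1] ((S/NP)/(N/NP))/PP  lex  "found"
[1,2] PP  lex  "often"
[0,2] (S/NP)/(N/NP)  >  k=1
[2,3] N  lex  "which"
[3,4] (N/NP)\N  lex  "city"
[2,4] N/NP  <  k=3
[0,4] S/NP  >  k=2
[4,5] PP\S  lex  "song"
[5,6] NP  lex  "with"
[6,7] (NP\(PP\S))\NP  lex  "read"
[5,7] NP\(PP\S)  <  k=6
[4,7] NP  <  k=5
[0,7] S  >  k=4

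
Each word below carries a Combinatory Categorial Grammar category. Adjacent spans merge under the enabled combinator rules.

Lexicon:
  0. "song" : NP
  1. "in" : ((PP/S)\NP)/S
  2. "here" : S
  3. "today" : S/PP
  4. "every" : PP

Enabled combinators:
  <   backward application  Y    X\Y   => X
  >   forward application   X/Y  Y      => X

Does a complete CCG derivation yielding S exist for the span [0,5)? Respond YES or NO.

NP ((PP/S)\NP)/S S S/PP PP
CKY chart[0,5] = {PP}; S ∉ chart

NO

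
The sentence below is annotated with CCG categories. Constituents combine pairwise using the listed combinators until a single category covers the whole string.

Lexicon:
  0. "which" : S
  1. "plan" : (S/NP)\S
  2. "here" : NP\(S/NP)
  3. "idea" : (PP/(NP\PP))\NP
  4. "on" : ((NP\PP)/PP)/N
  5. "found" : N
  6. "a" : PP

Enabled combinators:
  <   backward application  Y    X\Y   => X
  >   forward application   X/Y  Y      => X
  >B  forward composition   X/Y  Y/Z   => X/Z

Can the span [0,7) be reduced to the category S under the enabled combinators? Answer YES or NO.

S (S/NP)\S NP\(S/NP) (PP/(NP\PP))\NP ((NP\PP)/PP)/N N PP
CKY chart[0,7] = {PP}; S ∉ chart

NO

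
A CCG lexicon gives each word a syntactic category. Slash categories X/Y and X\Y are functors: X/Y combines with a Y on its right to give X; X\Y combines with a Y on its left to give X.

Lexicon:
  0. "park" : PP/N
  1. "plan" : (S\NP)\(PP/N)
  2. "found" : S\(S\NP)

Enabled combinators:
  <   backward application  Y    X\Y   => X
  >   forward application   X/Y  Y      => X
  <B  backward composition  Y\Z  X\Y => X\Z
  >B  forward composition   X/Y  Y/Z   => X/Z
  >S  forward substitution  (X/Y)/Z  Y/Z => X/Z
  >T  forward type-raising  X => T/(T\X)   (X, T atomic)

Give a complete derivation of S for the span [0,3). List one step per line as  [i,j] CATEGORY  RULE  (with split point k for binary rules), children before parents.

[0,1] PP/N  lex  "park"
[1,2] (S\NP)\(PP/N)  lex  "plan"
[0,2] S\NP  <  k=1
[2,3] S\(S\NP)  lex  "found"
[0,3] S  <  k=2

[0,3] S   <
  [0,2] S\NP   <
    [0,1] "park" : PP/N
    [1,2] "plan" : (S\NP)\(PP/N)
  [2,3] "found" : S\(S\NP)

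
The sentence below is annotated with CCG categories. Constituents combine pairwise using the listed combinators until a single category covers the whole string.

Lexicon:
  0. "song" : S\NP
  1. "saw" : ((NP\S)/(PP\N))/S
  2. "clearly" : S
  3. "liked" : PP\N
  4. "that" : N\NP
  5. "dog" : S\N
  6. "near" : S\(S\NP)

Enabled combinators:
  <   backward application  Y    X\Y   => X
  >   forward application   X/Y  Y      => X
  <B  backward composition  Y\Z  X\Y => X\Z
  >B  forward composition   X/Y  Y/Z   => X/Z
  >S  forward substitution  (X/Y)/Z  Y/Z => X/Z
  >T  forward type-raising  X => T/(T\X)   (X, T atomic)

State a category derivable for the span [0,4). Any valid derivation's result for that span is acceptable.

NP\NP

[0,7] S   <
  [0,6] S\NP   <B
    [0,4] NP\NP   <B
      [0,1] "song" : S\NP
      [1,4] NP\S   >
        [1,3] (NP\S)/(PP\N)   >
          [1,2] "saw" : ((NP\S)/(PP\N))/S
          [2,3] "clearly" : S
        [3,4] "liked" : PP\N
    [4,6] S\NP   <B
      [4,5] "that" : N\NP
      [5,6] "dog" : S\N
  [6,7] "near" : S\(S\NP)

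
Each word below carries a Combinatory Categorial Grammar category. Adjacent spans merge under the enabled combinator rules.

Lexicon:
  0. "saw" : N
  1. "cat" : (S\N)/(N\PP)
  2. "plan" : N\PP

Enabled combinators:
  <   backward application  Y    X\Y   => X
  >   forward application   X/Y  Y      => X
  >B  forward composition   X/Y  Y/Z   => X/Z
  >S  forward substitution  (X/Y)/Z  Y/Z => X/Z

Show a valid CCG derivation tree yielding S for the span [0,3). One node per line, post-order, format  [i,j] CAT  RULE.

[0,1] N  lex  "saw"
[1,2] (S\N)/(N\PP)  lex  "cat"
[2,3] N\PP  lex  "plan"
[1,3] S\N  >  k=2
[0,3] S  <  k=1

[0,3] S   <
  [0,1] "saw" : N
  [1,3] S\N   >
    [1,2] "cat" : (S\N)/(N\PP)
    [2,3] "plan" : N\PP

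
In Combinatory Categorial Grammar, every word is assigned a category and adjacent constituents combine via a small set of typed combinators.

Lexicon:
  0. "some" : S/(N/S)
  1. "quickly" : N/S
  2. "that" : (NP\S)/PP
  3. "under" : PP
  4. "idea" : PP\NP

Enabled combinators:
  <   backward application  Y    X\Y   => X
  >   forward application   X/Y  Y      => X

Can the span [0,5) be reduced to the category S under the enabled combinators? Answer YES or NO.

S/(N/S) N/S (NP\S)/PP PP PP\NP
CKY chart[0,5] = {PP}; S ∉ chart

NO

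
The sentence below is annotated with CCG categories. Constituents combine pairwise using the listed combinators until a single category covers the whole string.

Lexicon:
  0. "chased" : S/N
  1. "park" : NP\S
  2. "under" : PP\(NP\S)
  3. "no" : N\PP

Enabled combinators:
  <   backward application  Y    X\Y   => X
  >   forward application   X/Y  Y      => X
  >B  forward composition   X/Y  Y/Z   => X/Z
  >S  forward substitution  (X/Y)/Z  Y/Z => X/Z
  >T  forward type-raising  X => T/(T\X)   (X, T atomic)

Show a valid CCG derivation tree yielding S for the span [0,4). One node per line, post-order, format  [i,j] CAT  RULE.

[0,1] S/N  lex  "chased"
[1,2] NP\S  lex  "park"
[2,3] PP\(NP\S)  lex  "under"
[1,3] PP  <  k=2
[3,4] N\PP  lex  "no"
[1,4] N  <  k=3
[0,4] S  >  k=1

[0,4] S   >
  [0,1] "chased" : S/N
  [1,4] N   <
    [1,3] PP   <
      [1,2] "park" : NP\S
      [2,3] "under" : PP\(NP\S)
    [3,4] "no" : N\PP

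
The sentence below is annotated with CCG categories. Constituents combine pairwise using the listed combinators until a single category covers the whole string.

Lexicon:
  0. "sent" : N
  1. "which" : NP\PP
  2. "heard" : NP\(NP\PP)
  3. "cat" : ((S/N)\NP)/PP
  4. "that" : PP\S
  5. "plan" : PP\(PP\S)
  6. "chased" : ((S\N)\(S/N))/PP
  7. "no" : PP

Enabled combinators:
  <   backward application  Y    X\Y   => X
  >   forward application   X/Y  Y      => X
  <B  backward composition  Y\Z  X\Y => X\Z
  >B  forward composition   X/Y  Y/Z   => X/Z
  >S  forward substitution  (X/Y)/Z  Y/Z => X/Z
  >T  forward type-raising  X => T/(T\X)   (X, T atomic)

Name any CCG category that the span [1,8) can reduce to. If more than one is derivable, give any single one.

S\N

[0,8] S   <
  [0,1] "sent" : N
  [1,8] S\N   <
    [1,6] S/N   <
      [1,3] NP   <
        [1,2] "which" : NP\PP
        [2,3] "heard" : NP\(NP\PP)
      [3,6] (S/N)\NP   >
        [3,4] "cat" : ((S/N)\NP)/PP
        [4,6] PP   <
          [4,5] "that" : PP\S
          [5,6] "plan" : PP\(PP\S)
    [6,8] (S\N)\(S/N)   >
      [6,7] "chased" : ((S\N)\(S/N))/PP
      [7,8] "no" : PP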